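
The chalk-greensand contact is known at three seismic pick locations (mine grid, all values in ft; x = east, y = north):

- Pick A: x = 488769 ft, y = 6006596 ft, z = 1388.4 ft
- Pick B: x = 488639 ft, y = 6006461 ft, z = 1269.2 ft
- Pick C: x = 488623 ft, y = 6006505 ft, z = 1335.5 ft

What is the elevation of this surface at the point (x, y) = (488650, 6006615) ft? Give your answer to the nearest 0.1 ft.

1469.7 ft

Let the plane be z = a·x + b·y + c.
Pick B−Pick A: −130a − 135b = −119.2;  Pick C−Pick A: −146a − 91b = −52.9.
Solving gives a = −0.470266497, b = 1.335812183.
Then c = 1388.4 − a·488769 − b·6006596 = −7792444.03.
At (488650, 6006615): z = −229795.7 + 8023709.5 − 7792444.03 = 1469.7 ft.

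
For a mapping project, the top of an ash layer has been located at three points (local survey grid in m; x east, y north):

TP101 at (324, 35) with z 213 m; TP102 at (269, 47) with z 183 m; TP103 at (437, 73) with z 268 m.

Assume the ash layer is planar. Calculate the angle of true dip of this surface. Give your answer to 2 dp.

28.06°

Two edge vectors: TP101→TP102 = (-55, 12, -30), TP101→TP103 = (113, 38, 55).
Normal n = (TP101→TP102) × (TP101→TP103) = (1800, -365, -3446).
So ∂z/∂x = −n_x/n_z = 0.52234 and ∂z/∂y = −n_y/n_z = −0.10592.
Gradient magnitude |∇z| = √(a² + b²) = √(0.27284 + 0.01122) = 0.53298.
True dip = arctan(0.53298) = 28.06°, dipping toward WNW (azimuth ≈ 281°).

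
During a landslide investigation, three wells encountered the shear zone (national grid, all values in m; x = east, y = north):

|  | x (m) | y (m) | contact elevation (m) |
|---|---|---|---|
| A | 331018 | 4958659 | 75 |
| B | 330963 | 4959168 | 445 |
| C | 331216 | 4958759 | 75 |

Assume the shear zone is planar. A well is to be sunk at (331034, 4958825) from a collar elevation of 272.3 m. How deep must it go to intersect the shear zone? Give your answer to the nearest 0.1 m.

Let the plane be z = a·x + b·y + c.
B−A: −55a + 509b = 370;  C−A: 198a + 100b = 0.
Solving gives a = −0.348130445, b = 0.689298282.
Then c = 75 − a·331018 − b·4958659 = −3302682.69.
At (331034, 4958825): z_contact = −115243.01 + 3418109.55 − 3302682.69 = 183.85 m.
Depth below ground = 272.3 − 183.85 = 88.4 m.

88.4 m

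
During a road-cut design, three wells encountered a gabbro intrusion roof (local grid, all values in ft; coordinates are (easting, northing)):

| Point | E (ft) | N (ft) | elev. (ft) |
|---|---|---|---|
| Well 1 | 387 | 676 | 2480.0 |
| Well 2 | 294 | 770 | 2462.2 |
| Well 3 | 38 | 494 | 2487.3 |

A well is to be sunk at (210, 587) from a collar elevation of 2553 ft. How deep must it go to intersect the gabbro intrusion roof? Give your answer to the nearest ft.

Let the plane be z = a·E + b·N + c.
Well 2−Well 1: −93a + 94b = −17.8;  Well 3−Well 1: −349a − 182b = 7.3.
Solving gives a = 0.05134, b = −0.13856.
Then c = 2480 − a·387 − b·676 = 2553.80.
At (210, 587): z_contact = 10.8 − 81.3 + 2553.80 = 2483.2 ft.
Depth below ground = 2553 − 2483.2 = 70 ft.

70 ft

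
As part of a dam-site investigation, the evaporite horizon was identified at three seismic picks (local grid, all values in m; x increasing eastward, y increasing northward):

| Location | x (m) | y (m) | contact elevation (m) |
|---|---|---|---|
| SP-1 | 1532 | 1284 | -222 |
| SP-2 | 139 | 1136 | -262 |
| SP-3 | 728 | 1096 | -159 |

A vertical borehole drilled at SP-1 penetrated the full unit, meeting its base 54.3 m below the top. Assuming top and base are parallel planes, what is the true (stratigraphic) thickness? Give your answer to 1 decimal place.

41.4 m

Two edge vectors: SP-1→SP-2 = (-1393, -148, -40), SP-1→SP-3 = (-804, -188, 63).
Normal n = (SP-1→SP-2) × (SP-1→SP-3) = (-16844, 119919, 142892).
So ∂z/∂x = −n_x/n_z = 0.11788 and ∂z/∂y = −n_y/n_z = −0.83923.
|∇z| = √(a²+b²) = 0.84747, so dip δ = arctan(0.84747) = 40.28°.
True thickness = vertical thickness × cos δ = 54.3 × cos 40.28° = 41.4 m.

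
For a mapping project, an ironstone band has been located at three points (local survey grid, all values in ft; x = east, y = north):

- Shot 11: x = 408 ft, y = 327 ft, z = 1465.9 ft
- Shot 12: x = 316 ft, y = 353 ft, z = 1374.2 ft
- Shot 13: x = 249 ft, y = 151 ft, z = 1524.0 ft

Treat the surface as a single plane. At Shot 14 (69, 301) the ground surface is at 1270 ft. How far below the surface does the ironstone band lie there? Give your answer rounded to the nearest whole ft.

Two edge vectors: Shot 11→Shot 12 = (-92, 26, -91.7), Shot 11→Shot 13 = (-159, -176, 58.1).
Normal n = (Shot 11→Shot 12) × (Shot 11→Shot 13) = (-14628.6, 19925.5, 20326).
So ∂z/∂x = −n_x/n_z = 0.71970 and ∂z/∂y = −n_y/n_z = −0.98030.
Intercept c from Shot 11: 1465.9 − 293.64 + 320.56 = 1492.82.
At (69, 301): z_contact = 49.7 − 295.1 + 1492.82 = 1247.4 ft.
Depth below ground = 1270 − 1247.4 = 23 ft.

23 ft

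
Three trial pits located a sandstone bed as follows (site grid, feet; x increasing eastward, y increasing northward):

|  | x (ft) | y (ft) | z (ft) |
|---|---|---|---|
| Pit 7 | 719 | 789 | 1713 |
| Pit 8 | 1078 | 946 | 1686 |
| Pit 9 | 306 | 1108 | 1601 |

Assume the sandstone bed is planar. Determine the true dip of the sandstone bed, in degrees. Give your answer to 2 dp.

Let the plane be z = a·x + b·y + c.
Pit 8−Pit 7: 359a + 157b = −27;  Pit 9−Pit 7: −413a + 319b = −112.
Solving gives a = 0.05002, b = −0.28634.
Gradient magnitude |∇z| = √(a² + b²) = √(0.00250 + 0.08199) = 0.29068.
True dip = arctan(0.29068) = 16.21°, dipping toward N (azimuth ≈ 350°).

16.21°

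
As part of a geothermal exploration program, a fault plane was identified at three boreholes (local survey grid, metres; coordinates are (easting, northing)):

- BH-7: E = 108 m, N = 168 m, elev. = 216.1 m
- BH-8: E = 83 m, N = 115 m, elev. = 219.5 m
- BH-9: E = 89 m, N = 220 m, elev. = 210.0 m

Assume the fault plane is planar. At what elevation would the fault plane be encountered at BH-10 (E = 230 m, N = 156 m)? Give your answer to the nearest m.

225 m

Two edge vectors: BH-7→BH-8 = (-25, -53, 3.4), BH-7→BH-9 = (-19, 52, -6.1).
Normal n = (BH-7→BH-8) × (BH-7→BH-9) = (146.5, -217.1, -2307).
So ∂z/∂E = −n_x/n_z = 0.06350 and ∂z/∂N = −n_y/n_z = −0.09410.
Intercept c from BH-7: 216.1 − 6.86 + 15.81 = 225.05.
At (230, 156): z = 14.6 − 14.7 + 225.05 = 225.0 m.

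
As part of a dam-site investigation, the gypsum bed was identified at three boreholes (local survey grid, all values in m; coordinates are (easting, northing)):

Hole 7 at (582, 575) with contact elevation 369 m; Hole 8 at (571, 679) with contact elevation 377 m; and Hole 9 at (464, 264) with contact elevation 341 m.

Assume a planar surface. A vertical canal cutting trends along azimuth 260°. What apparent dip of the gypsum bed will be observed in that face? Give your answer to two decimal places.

Two edge vectors: Hole 7→Hole 8 = (-11, 104, 8), Hole 7→Hole 9 = (-118, -311, -28).
Normal n = (Hole 7→Hole 8) × (Hole 7→Hole 9) = (-424, -1252, 15693).
So ∂z/∂E = −n_x/n_z = 0.02702 and ∂z/∂N = −n_y/n_z = 0.07978.
Unit vector along 260° is (sin 260°, cos 260°) = (-0.9848, -0.1736).
Slope in that direction = a·(-0.9848) + b·(-0.1736) = −0.04046.
Apparent dip = arctan|0.04046| = 2.32° (true dip is 4.8°, so apparent ≤ true as expected).

2.32°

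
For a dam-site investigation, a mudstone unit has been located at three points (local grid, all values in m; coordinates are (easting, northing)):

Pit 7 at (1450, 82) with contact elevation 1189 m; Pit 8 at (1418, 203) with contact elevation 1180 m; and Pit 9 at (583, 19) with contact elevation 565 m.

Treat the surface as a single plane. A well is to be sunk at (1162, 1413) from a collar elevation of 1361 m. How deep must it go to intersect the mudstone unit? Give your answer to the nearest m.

225 m

Let the plane be z = a·E + b·N + c.
Pit 8−Pit 7: −32a + 121b = −9;  Pit 9−Pit 7: −867a − 63b = −624.
Solving gives a = 0.71146, b = 0.11377.
Then c = 1189 − a·1450 − b·82 = 148.06.
At (1162, 1413): z_contact = 826.7 + 160.8 + 148.06 = 1135.5 m.
Depth below ground = 1361 − 1135.5 = 225 m.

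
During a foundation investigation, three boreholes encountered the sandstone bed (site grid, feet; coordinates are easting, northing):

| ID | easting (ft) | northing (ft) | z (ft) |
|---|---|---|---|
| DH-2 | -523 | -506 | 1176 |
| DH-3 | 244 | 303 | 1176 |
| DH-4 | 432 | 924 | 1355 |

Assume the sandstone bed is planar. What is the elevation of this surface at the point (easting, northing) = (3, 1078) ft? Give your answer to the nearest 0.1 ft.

1611.8 ft

Two edge vectors: DH-2→DH-3 = (767, 809, 0), DH-2→DH-4 = (955, 1430, 179).
Normal n = (DH-2→DH-3) × (DH-2→DH-4) = (144811, -137293, 324215).
So ∂z/∂easting = −n_x/n_z = −0.446651 and ∂z/∂northing = −n_y/n_z = 0.423463.
Intercept c from DH-2: 1176 − 233.60 + 214.27 = 1156.67.
At (3, 1078): z = −1.3 + 456.5 + 1156.67 = 1611.8 ft.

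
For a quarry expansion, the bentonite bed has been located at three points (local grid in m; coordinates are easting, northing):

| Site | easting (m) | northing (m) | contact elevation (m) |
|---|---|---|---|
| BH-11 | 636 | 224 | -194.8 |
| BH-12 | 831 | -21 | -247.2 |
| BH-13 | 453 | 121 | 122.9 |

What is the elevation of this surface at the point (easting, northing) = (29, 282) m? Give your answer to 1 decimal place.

536.7 m

Let the plane be z = a·easting + b·northing + c.
BH-12−BH-11: 195a − 245b = −52.4;  BH-13−BH-11: −183a − 103b = 317.7.
Solving gives a = −1.28210, b = −0.80657.
Then c = -194.8 − a·636 − b·224 = 801.28.
At (29, 282): z = −37.2 − 227.5 + 801.28 = 536.7 m.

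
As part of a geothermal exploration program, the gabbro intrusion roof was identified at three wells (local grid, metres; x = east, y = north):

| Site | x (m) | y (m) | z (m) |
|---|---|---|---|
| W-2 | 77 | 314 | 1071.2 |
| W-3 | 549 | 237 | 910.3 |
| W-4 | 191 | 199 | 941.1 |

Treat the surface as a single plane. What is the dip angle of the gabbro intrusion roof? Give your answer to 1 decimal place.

44.0°

Let the plane be z = a·x + b·y + c.
W-3−W-2: 472a − 77b = −160.9;  W-4−W-2: 114a − 115b = −130.1.
Solving gives a = −0.18649, b = 0.94643.
Gradient magnitude |∇z| = √(a² + b²) = √(0.03478 + 0.89574) = 0.96463.
True dip = arctan(0.96463) = 44.0°, dipping toward S (azimuth ≈ 169°).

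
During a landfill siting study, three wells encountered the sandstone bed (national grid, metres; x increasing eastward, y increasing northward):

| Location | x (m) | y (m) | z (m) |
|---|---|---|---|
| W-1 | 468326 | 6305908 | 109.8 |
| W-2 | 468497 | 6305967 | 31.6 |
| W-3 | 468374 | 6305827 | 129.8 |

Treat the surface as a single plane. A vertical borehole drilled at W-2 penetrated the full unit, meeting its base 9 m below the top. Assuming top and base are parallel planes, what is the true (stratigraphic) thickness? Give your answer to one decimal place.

Let the plane be z = a·x + b·y + c.
W-2−W-1: 171a + 59b = −78.2;  W-3−W-1: 48a − 81b = 20.
Solving gives a = −0.30895, b = −0.42999.
|∇z| = √(a²+b²) = 0.52948, so dip δ = arctan(0.52948) = 27.90°.
True thickness = vertical thickness × cos δ = 9 × cos 27.90° = 8.0 m.

8.0 m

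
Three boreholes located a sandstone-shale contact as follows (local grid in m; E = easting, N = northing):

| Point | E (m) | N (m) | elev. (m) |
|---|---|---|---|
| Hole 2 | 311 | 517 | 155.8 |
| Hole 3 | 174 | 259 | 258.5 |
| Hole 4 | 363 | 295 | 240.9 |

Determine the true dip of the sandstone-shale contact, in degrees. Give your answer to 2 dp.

Two edge vectors: Hole 2→Hole 3 = (-137, -258, 102.7), Hole 2→Hole 4 = (52, -222, 85.1).
Normal n = (Hole 2→Hole 3) × (Hole 2→Hole 4) = (843.6, 16999.1, 43830).
So ∂z/∂E = −n_x/n_z = −0.01925 and ∂z/∂N = −n_y/n_z = −0.38784.
Gradient magnitude |∇z| = √(a² + b²) = √(0.00037 + 0.15042) = 0.38832.
True dip = arctan(0.38832) = 21.22°, dipping toward N (azimuth ≈ 003°).

21.22°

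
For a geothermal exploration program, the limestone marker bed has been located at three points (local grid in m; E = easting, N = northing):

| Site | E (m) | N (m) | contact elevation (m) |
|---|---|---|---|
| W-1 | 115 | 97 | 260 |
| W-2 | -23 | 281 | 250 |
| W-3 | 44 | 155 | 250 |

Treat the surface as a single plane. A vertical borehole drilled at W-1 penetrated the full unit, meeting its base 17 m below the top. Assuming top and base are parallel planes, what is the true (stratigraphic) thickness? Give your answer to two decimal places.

16.36 m

Let the plane be z = a·E + b·N + c.
W-2−W-1: −138a + 184b = −10;  W-3−W-1: −71a + 58b = −10.
Solving gives a = 0.24901, b = 0.13241.
|∇z| = √(a²+b²) = 0.28203, so dip δ = arctan(0.28203) = 15.75°.
True thickness = vertical thickness × cos δ = 17 × cos 15.75° = 16.36 m.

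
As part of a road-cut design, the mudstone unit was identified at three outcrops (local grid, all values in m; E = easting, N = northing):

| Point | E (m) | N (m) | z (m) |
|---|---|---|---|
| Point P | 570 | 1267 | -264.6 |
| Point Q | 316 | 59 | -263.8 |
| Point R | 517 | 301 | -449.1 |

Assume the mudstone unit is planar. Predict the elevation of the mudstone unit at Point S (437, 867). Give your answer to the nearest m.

-204 m

Let the plane be z = a·E + b·N + c.
Point Q−Point P: −254a − 1208b = 0.8;  Point R−Point P: −53a − 966b = −184.5.
Solving gives a = −1.23331, b = 0.25866.
Then c = -264.6 − a·570 − b·1267 = 110.67.
At (437, 867): z = −539.0 + 224.3 + 110.67 = -204.0 m.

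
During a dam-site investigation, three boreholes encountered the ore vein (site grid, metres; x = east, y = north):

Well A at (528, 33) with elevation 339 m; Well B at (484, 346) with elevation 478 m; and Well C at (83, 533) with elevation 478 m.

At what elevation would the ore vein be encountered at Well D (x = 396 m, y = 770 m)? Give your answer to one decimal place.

Two edge vectors: Well A→Well B = (-44, 313, 139), Well A→Well C = (-445, 500, 139).
Normal n = (Well A→Well B) × (Well A→Well C) = (-25993, -55739, 117285).
So ∂z/∂x = −n_x/n_z = 0.22162 and ∂z/∂y = −n_y/n_z = 0.47524.
Intercept c from Well A: 339 − 117.02 − 15.68 = 206.30.
At (396, 770): z = 87.8 + 365.9 + 206.30 = 660.0 m.

660.0 m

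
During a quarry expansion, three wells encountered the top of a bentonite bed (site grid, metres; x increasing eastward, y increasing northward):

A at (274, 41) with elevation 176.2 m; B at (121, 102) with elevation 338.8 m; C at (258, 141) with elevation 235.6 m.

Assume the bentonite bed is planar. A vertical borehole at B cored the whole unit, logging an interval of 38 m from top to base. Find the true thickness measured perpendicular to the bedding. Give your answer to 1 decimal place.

Let the plane be z = a·x + b·y + c.
B−A: −153a + 61b = 162.6;  C−A: −16a + 100b = 59.4.
Solving gives a = −0.88220, b = 0.45285.
|∇z| = √(a²+b²) = 0.99164, so dip δ = arctan(0.99164) = 44.76°.
True thickness = vertical thickness × cos δ = 38 × cos 44.76° = 27.0 m.

27.0 m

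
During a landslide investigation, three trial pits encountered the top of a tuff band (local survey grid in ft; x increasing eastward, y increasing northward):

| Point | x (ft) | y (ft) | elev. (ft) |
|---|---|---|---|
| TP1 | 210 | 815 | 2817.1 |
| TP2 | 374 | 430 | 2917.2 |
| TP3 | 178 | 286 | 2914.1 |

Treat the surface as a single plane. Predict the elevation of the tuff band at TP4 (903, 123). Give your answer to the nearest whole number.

3060 ft

Let the plane be z = a·x + b·y + c.
TP2−TP1: 164a − 385b = 100.1;  TP3−TP1: −32a − 529b = 97.
Solving gives a = 0.15753, b = −0.19289.
Then c = 2817.1 − a·210 − b·815 = 2941.23.
At (903, 123): z = 142.3 − 23.7 + 2941.23 = 3059.8 ft.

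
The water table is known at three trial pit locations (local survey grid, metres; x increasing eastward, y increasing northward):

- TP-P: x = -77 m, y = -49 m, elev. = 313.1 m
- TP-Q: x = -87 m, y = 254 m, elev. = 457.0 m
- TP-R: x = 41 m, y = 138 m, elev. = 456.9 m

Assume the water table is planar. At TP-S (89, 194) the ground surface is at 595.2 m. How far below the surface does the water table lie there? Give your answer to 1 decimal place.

Let the plane be z = a·x + b·y + c.
TP-Q−TP-P: −10a + 303b = 143.9;  TP-R−TP-P: 118a + 187b = 143.8.
Solving gives a = 0.44286, b = 0.48953.
Then c = 313.1 − a·-77 − b·-49 = 371.19.
At (89, 194): z_contact = 39.41 + 94.97 + 371.19 = 505.57 m.
Depth below ground = 595.2 − 505.57 = 89.6 m.

89.6 m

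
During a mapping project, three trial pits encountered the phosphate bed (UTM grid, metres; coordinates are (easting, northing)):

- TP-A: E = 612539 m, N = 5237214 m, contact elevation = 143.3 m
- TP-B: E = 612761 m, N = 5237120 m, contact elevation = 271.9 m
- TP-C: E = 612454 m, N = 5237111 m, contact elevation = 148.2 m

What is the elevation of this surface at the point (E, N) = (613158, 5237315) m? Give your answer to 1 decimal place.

360.4 m

Let the plane be z = a·E + b·N + c.
TP-B−TP-A: 222a − 94b = 128.6;  TP-C−TP-A: −85a − 103b = 4.9.
Solving gives a = 0.414350532, b = −0.389512575.
Then c = 143.3 − a·612539 − b·5237214 = 1786298.15.
At (613158, 5237315): z = 254062.3 − 2040000.0 + 1786298.15 = 360.4 m.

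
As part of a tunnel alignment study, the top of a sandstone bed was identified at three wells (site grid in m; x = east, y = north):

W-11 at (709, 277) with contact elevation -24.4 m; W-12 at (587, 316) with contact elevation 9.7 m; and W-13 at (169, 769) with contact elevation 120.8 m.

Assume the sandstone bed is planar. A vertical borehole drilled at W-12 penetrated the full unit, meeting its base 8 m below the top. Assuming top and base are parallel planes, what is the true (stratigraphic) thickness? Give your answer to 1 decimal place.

Two edge vectors: W-11→W-12 = (-122, 39, 34.1), W-11→W-13 = (-540, 492, 145.2).
Normal n = (W-11→W-12) × (W-11→W-13) = (-11114.4, -699.6, -38964).
So ∂z/∂x = −n_x/n_z = −0.28525 and ∂z/∂y = −n_y/n_z = −0.01796.
|∇z| = √(a²+b²) = 0.28581, so dip δ = arctan(0.28581) = 15.95°.
True thickness = vertical thickness × cos δ = 8 × cos 15.95° = 7.7 m.

7.7 m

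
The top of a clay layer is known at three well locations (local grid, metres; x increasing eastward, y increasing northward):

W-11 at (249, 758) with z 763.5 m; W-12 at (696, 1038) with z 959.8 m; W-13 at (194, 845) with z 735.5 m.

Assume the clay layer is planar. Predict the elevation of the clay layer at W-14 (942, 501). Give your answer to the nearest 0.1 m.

Two edge vectors: W-11→W-12 = (447, 280, 196.3), W-11→W-13 = (-55, 87, -28).
Normal n = (W-11→W-12) × (W-11→W-13) = (-24918.1, 1719.5, 54289).
So ∂z/∂x = −n_x/n_z = 0.458990 and ∂z/∂y = −n_y/n_z = −0.031673.
Intercept c from W-11: 763.5 − 114.29 + 24.01 = 673.22.
At (942, 501): z = 432.4 − 15.9 + 673.22 = 1089.7 m.

1089.7 m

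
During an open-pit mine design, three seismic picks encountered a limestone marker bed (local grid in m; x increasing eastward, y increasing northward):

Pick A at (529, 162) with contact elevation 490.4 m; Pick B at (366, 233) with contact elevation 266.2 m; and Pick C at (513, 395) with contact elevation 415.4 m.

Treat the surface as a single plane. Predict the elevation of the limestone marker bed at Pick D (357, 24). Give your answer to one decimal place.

Two edge vectors: Pick A→Pick B = (-163, 71, -224.2), Pick A→Pick C = (-16, 233, -75).
Normal n = (Pick A→Pick B) × (Pick A→Pick C) = (46913.6, -8637.8, -36843).
So ∂z/∂x = −n_x/n_z = 1.27334 and ∂z/∂y = −n_y/n_z = −0.23445.
Intercept c from Pick A: 490.4 − 673.60 + 37.98 = −145.22.
At (357, 24): z = 454.6 − 5.6 − 145.22 = 303.7 m.

303.7 m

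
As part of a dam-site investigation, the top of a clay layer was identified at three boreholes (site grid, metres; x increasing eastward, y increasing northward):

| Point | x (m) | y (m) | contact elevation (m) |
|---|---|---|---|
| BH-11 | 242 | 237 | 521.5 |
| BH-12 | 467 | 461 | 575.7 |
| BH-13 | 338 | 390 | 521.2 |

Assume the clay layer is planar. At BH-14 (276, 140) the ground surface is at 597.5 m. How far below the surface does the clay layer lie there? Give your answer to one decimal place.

Let the plane be z = a·x + b·y + c.
BH-12−BH-11: 225a + 224b = 54.2;  BH-13−BH-11: 96a + 153b = −0.3.
Solving gives a = 0.64699, b = −0.40792.
Then c = 521.5 − a·242 − b·237 = 461.60.
At (276, 140): z_contact = 178.57 − 57.11 + 461.60 = 583.07 m.
Depth below ground = 597.5 − 583.07 = 14.4 m.

14.4 m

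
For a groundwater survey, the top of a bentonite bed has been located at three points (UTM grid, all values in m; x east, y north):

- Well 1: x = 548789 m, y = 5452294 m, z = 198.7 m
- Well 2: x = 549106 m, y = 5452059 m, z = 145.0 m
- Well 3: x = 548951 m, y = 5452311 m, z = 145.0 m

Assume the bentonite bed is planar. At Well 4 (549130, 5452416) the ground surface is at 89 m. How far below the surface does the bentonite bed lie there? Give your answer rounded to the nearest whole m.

20 m

Two edge vectors: Well 1→Well 2 = (317, -235, -53.7), Well 1→Well 3 = (162, 17, -53.7).
Normal n = (Well 1→Well 2) × (Well 1→Well 3) = (13532.4, 8323.5, 43459).
So ∂z/∂x = −n_x/n_z = −0.31138314 and ∂z/∂y = −n_y/n_z = −0.19152535.
Intercept c from Well 1: 198.7 + 170883.64 + 1044252.49 = 1215334.84.
At (549130, 5452416): z_contact = −170989.8 − 1044275.9 + 1215334.84 = 69.2 m.
Depth below ground = 89 − 69.2 = 20 m.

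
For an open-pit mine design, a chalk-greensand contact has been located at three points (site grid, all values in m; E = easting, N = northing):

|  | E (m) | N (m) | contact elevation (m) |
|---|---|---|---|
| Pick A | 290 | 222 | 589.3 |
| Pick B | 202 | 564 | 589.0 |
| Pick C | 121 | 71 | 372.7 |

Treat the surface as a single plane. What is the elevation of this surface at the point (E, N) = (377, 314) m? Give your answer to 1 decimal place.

Let the plane be z = a·E + b·N + c.
Pick B−Pick A: −88a + 342b = −0.3;  Pick C−Pick A: −169a − 151b = −216.6.
Solving gives a = 1.04272, b = 0.26742.
Then c = 589.3 − a·290 − b·222 = 227.54.
At (377, 314): z = 393.1 + 84.0 + 227.54 = 704.6 m.

704.6 m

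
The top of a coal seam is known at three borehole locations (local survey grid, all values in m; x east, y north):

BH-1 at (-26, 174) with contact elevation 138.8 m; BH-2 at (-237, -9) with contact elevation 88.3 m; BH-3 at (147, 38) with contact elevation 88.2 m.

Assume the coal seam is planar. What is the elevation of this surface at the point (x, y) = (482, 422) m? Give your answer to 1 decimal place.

198.4 m

Let the plane be z = a·x + b·y + c.
BH-2−BH-1: −211a − 183b = −50.5;  BH-3−BH-1: 173a − 136b = −50.6.
Solving gives a = −0.03963, b = 0.32165.
Then c = 138.8 − a·-26 − b·174 = 81.80.
At (482, 422): z = −19.1 + 135.7 + 81.80 = 198.4 m.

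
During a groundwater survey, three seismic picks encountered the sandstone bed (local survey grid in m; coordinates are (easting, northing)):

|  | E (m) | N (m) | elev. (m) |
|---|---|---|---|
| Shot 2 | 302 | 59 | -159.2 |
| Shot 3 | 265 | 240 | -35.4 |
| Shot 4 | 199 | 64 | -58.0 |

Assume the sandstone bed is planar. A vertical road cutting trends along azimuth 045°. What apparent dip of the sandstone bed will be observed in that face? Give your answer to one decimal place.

18.4°

Two edge vectors: Shot 2→Shot 3 = (-37, 181, 123.8), Shot 2→Shot 4 = (-103, 5, 101.2).
Normal n = (Shot 2→Shot 3) × (Shot 2→Shot 4) = (17698.2, -9007, 18458).
So ∂z/∂E = −n_x/n_z = −0.95884 and ∂z/∂N = −n_y/n_z = 0.48797.
Unit vector along 045° is (sin 45°, cos 45°) = (0.7071, 0.7071).
Slope in that direction = a·(0.7071) + b·(0.7071) = −0.33295.
Apparent dip = arctan|0.33295| = 18.4° (true dip is 47.1°, so apparent ≤ true as expected).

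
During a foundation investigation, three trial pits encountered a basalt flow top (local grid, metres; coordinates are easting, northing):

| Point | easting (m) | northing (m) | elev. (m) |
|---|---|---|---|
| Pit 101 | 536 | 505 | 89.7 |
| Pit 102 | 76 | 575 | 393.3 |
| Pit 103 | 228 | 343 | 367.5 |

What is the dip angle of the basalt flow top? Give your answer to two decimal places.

38.61°

Let the plane be z = a·easting + b·northing + c.
Pit 102−Pit 101: −460a + 70b = 303.6;  Pit 103−Pit 101: −308a − 162b = 277.8.
Solving gives a = −0.71429, b = −0.35678.
Gradient magnitude |∇z| = √(a² + b²) = √(0.51021 + 0.12729) = 0.79844.
True dip = arctan(0.79844) = 38.61°, dipping toward ENE (azimuth ≈ 063°).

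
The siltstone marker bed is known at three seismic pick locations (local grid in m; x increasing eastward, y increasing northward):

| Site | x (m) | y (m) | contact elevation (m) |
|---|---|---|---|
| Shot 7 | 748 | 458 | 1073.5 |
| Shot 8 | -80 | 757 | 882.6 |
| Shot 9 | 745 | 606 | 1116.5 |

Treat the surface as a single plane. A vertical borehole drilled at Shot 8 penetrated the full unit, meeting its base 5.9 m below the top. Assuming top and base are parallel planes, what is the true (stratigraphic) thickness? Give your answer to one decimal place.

5.4 m

Two edge vectors: Shot 7→Shot 8 = (-828, 299, -190.9), Shot 7→Shot 9 = (-3, 148, 43).
Normal n = (Shot 7→Shot 8) × (Shot 7→Shot 9) = (41110.2, 36176.7, -121647).
So ∂z/∂x = −n_x/n_z = 0.33795 and ∂z/∂y = −n_y/n_z = 0.29739.
|∇z| = √(a²+b²) = 0.45017, so dip δ = arctan(0.45017) = 24.24°.
True thickness = vertical thickness × cos δ = 5.9 × cos 24.24° = 5.4 m.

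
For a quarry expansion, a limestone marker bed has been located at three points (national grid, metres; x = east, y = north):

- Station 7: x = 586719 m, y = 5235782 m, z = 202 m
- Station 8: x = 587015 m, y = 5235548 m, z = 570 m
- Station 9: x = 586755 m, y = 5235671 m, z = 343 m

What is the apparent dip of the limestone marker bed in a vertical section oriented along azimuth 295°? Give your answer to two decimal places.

Let the plane be z = a·x + b·y + c.
Station 8−Station 7: 296a − 234b = 368;  Station 9−Station 7: 36a − 111b = 141.
Solving gives a = 0.32146, b = −1.16601.
Unit vector along 295° is (sin 295°, cos 295°) = (-0.9063, 0.4226).
Slope in that direction = a·(-0.9063) + b·(0.4226) = −0.78412.
Apparent dip = arctan|0.78412| = 38.10° (true dip is 50.4°, so apparent ≤ true as expected).

38.10°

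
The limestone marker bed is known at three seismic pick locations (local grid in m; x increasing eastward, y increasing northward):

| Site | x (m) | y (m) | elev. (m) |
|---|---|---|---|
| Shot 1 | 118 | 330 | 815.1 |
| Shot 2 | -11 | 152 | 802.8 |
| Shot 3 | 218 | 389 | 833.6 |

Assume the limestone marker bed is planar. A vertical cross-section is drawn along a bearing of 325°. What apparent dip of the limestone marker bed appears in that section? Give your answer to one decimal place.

Two edge vectors: Shot 1→Shot 2 = (-129, -178, -12.3), Shot 1→Shot 3 = (100, 59, 18.5).
Normal n = (Shot 1→Shot 2) × (Shot 1→Shot 3) = (-2567.3, 1156.5, 10189).
So ∂z/∂x = −n_x/n_z = 0.25197 and ∂z/∂y = −n_y/n_z = −0.11350.
Unit vector along 325° is (sin 325°, cos 325°) = (-0.5736, 0.8192).
Slope in that direction = a·(-0.5736) + b·(0.8192) = −0.23750.
Apparent dip = arctan|0.23750| = 13.4° (true dip is 15.4°, so apparent ≤ true as expected).

13.4°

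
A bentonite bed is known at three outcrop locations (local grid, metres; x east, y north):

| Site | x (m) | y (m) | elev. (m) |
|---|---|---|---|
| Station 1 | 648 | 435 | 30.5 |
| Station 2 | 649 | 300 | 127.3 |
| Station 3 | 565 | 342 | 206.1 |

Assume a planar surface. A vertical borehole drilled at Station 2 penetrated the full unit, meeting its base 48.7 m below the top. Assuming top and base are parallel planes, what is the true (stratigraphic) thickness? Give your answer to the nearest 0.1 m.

27.1 m

Let the plane be z = a·x + b·y + c.
Station 2−Station 1: 1a − 135b = 96.8;  Station 3−Station 1: −83a − 93b = 175.6.
Solving gives a = −1.30143, b = −0.72668.
|∇z| = √(a²+b²) = 1.49057, so dip δ = arctan(1.49057) = 56.14°.
True thickness = vertical thickness × cos δ = 48.7 × cos 56.14° = 27.1 m.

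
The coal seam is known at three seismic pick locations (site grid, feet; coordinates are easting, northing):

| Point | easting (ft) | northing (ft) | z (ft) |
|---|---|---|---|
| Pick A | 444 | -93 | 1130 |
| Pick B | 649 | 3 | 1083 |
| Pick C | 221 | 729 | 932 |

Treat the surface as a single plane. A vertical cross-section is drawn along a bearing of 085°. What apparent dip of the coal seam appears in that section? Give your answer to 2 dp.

7.20°

Two edge vectors: Pick A→Pick B = (205, 96, -47), Pick A→Pick C = (-223, 822, -198).
Normal n = (Pick A→Pick B) × (Pick A→Pick C) = (19626, 51071, 189918).
So ∂z/∂easting = −n_x/n_z = −0.10334 and ∂z/∂northing = −n_y/n_z = −0.26891.
Unit vector along 085° is (sin 85°, cos 85°) = (0.9962, 0.0872).
Slope in that direction = a·(0.9962) + b·(0.0872) = −0.12638.
Apparent dip = arctan|0.12638| = 7.20° (true dip is 16.1°, so apparent ≤ true as expected).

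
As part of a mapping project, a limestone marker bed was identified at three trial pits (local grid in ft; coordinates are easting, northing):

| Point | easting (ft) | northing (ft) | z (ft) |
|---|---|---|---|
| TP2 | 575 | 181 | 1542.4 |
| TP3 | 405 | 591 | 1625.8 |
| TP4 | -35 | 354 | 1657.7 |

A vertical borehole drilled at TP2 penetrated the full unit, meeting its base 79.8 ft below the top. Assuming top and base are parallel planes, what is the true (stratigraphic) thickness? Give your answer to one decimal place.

Let the plane be z = a·easting + b·northing + c.
TP3−TP2: −170a + 410b = 83.4;  TP4−TP2: −610a + 173b = 115.3.
Solving gives a = −0.14883, b = 0.14171.
|∇z| = √(a²+b²) = 0.20550, so dip δ = arctan(0.20550) = 11.61°.
True thickness = vertical thickness × cos δ = 79.8 × cos 11.61° = 78.2 ft.

78.2 ft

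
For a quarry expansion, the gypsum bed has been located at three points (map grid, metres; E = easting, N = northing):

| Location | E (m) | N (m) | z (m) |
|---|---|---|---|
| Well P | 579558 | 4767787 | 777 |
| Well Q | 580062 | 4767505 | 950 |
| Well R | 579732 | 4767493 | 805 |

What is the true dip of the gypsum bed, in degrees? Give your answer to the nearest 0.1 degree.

24.8°

Let the plane be z = a·E + b·N + c.
Well Q−Well P: 504a − 282b = 173;  Well R−Well P: 174a − 294b = 28.
Solving gives a = 0.43353, b = 0.16134.
Gradient magnitude |∇z| = √(a² + b²) = √(0.18795 + 0.02603) = 0.46258.
True dip = arctan(0.46258) = 24.8°, dipping toward WSW (azimuth ≈ 250°).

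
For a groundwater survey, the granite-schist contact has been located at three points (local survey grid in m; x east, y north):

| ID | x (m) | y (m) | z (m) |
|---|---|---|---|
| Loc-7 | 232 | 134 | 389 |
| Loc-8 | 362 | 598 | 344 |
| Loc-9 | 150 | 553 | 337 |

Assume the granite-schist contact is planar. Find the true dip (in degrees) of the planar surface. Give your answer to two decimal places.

7.21°

Two edge vectors: Loc-7→Loc-8 = (130, 464, -45), Loc-7→Loc-9 = (-82, 419, -52).
Normal n = (Loc-7→Loc-8) × (Loc-7→Loc-9) = (-5273, 10450, 92518).
So ∂z/∂x = −n_x/n_z = 0.05699 and ∂z/∂y = −n_y/n_z = −0.11295.
Gradient magnitude |∇z| = √(a² + b²) = √(0.00325 + 0.01276) = 0.12652.
True dip = arctan(0.12652) = 7.21°, dipping toward NNW (azimuth ≈ 333°).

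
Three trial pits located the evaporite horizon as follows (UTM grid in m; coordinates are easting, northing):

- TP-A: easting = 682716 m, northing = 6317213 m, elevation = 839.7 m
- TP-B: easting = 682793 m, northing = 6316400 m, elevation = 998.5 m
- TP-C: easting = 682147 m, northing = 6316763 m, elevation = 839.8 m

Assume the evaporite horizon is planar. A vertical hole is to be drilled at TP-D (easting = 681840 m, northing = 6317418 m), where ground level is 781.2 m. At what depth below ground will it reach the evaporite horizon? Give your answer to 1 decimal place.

104.5 m

Let the plane be z = a·easting + b·northing + c.
TP-B−TP-A: 77a − 813b = 158.8;  TP-C−TP-A: −569a − 450b = 0.1.
Solving gives a = 0.143547774, b = −0.181730408.
Then c = 839.7 − a·682716 − b·6317213 = 1050867.03.
At (681840, 6317418): z_contact = 97876.61 − 1148066.95 + 1050867.03 = 676.70 m.
Depth below ground = 781.2 − 676.70 = 104.5 m.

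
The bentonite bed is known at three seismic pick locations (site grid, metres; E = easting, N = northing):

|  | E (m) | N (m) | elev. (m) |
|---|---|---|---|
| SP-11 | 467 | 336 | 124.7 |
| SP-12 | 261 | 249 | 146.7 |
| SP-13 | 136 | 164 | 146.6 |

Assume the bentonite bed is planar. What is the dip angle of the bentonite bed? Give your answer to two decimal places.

26.77°

Two edge vectors: SP-11→SP-12 = (-206, -87, 22), SP-11→SP-13 = (-331, -172, 21.9).
Normal n = (SP-11→SP-12) × (SP-11→SP-13) = (1878.7, -2770.6, 6635).
So ∂z/∂E = −n_x/n_z = −0.28315 and ∂z/∂N = −n_y/n_z = 0.41757.
Gradient magnitude |∇z| = √(a² + b²) = √(0.08017 + 0.17437) = 0.50452.
True dip = arctan(0.50452) = 26.77°, dipping toward SE (azimuth ≈ 146°).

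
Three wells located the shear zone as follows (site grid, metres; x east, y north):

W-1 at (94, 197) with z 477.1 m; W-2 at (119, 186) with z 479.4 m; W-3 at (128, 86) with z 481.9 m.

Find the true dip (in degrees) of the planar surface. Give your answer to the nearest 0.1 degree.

Let the plane be z = a·x + b·y + c.
W-2−W-1: 25a − 11b = 2.3;  W-3−W-1: 34a − 111b = 4.8.
Solving gives a = 0.08434, b = −0.01741.
Gradient magnitude |∇z| = √(a² + b²) = √(0.00711 + 0.00030) = 0.08612.
True dip = arctan(0.08612) = 4.9°, dipping toward WNW (azimuth ≈ 282°).

4.9°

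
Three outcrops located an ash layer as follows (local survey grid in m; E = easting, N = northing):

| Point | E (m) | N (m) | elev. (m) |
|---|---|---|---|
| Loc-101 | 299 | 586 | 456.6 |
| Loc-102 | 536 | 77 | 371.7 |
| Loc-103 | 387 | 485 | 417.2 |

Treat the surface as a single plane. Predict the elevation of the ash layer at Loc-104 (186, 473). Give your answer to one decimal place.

Let the plane be z = a·E + b·N + c.
Loc-102−Loc-101: 237a − 509b = −84.9;  Loc-103−Loc-101: 88a − 101b = −39.4.
Solving gives a = −0.55045, b = −0.08950.
Then c = 456.6 − a·299 − b·586 = 673.63.
At (186, 473): z = −102.4 − 42.3 + 673.63 = 528.9 m.

528.9 m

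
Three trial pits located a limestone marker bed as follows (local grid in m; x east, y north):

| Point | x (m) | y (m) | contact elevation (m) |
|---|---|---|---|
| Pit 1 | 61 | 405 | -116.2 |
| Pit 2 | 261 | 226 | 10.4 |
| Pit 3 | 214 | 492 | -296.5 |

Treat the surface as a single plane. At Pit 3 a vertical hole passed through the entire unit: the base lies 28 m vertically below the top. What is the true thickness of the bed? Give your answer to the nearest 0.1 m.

Two edge vectors: Pit 1→Pit 2 = (200, -179, 126.6), Pit 1→Pit 3 = (153, 87, -180.3).
Normal n = (Pit 1→Pit 2) × (Pit 1→Pit 3) = (21259.5, 55429.8, 44787).
So ∂z/∂x = −n_x/n_z = −0.47468 and ∂z/∂y = −n_y/n_z = −1.23763.
|∇z| = √(a²+b²) = 1.32554, so dip δ = arctan(1.32554) = 52.97°.
True thickness = vertical thickness × cos δ = 28 × cos 52.97° = 16.9 m.

16.9 m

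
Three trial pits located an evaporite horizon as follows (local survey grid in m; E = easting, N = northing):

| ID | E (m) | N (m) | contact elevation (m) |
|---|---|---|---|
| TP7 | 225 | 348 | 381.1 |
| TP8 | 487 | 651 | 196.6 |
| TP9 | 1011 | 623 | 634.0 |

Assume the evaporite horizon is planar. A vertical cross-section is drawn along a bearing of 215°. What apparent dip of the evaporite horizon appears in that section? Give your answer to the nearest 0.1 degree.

Let the plane be z = a·E + b·N + c.
TP8−TP7: 262a + 303b = −184.5;  TP9−TP7: 786a + 275b = 252.9.
Solving gives a = 0.76677, b = −1.27192.
Unit vector along 215° is (sin 215°, cos 215°) = (-0.5736, -0.8192).
Slope in that direction = a·(-0.5736) + b·(-0.8192) = 0.60210.
Apparent dip = arctan|0.60210| = 31.1° (true dip is 56.0°, so apparent ≤ true as expected).

31.1°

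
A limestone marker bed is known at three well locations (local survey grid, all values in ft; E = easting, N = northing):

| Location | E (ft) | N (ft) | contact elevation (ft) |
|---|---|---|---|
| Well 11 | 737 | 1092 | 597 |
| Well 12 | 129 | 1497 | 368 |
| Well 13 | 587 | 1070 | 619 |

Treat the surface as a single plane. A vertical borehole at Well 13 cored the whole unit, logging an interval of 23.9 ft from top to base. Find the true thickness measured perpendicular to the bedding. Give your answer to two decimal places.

Let the plane be z = a·E + b·N + c.
Well 12−Well 11: −608a + 405b = −229;  Well 13−Well 11: −150a − 22b = 22.
Solving gives a = −0.05224, b = −0.64385.
|∇z| = √(a²+b²) = 0.64597, so dip δ = arctan(0.64597) = 32.86°.
True thickness = vertical thickness × cos δ = 23.9 × cos 32.86° = 20.08 ft.

20.08 ft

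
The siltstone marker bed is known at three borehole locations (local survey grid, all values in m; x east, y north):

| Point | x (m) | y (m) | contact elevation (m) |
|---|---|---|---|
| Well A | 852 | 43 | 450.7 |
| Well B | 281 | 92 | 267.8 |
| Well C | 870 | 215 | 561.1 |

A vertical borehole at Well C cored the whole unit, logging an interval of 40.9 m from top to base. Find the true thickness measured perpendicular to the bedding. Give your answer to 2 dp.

33.37 m

Let the plane be z = a·x + b·y + c.
Well B−Well A: −571a + 49b = −182.9;  Well C−Well A: 18a + 172b = 110.4.
Solving gives a = 0.37205, b = 0.60292.
|∇z| = √(a²+b²) = 0.70848, so dip δ = arctan(0.70848) = 35.32°.
True thickness = vertical thickness × cos δ = 40.9 × cos 35.32° = 33.37 m.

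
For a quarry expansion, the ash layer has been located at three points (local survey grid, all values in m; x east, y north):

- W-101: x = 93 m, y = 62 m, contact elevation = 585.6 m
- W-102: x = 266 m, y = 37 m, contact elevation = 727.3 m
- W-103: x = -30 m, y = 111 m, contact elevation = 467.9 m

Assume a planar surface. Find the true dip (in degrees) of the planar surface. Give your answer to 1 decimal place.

Let the plane be z = a·x + b·y + c.
W-102−W-101: 173a − 25b = 141.7;  W-103−W-101: −123a + 49b = −117.7.
Solving gives a = 0.74061, b = −0.54295.
Gradient magnitude |∇z| = √(a² + b²) = √(0.54851 + 0.29479) = 0.91831.
True dip = arctan(0.91831) = 42.6°, dipping toward NW (azimuth ≈ 306°).

42.6°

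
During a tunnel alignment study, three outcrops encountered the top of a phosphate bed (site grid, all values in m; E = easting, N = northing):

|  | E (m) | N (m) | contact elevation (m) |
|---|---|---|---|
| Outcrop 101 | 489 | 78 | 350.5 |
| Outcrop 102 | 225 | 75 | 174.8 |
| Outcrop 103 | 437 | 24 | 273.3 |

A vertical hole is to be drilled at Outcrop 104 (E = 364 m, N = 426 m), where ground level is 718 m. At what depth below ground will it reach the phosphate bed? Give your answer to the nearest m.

Two edge vectors: Outcrop 101→Outcrop 102 = (-264, -3, -175.7), Outcrop 101→Outcrop 103 = (-52, -54, -77.2).
Normal n = (Outcrop 101→Outcrop 102) × (Outcrop 101→Outcrop 103) = (-9256.2, -11244.4, 14100).
So ∂z/∂E = −n_x/n_z = 0.65647 and ∂z/∂N = −n_y/n_z = 0.79748.
Intercept c from Outcrop 101: 350.5 − 321.01 − 62.20 = −32.72.
At (364, 426): z_contact = 239.0 + 339.7 − 32.72 = 546.0 m.
Depth below ground = 718 − 546.0 = 172 m.

172 m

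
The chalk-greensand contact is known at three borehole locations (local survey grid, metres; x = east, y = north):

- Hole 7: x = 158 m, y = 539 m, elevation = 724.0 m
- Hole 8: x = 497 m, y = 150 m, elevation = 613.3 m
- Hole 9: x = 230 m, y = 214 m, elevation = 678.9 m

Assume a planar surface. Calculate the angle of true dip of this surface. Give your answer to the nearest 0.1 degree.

13.6°

Two edge vectors: Hole 7→Hole 8 = (339, -389, -110.7), Hole 7→Hole 9 = (72, -325, -45.1).
Normal n = (Hole 7→Hole 8) × (Hole 7→Hole 9) = (-18433.6, 7318.5, -82167).
So ∂z/∂x = −n_x/n_z = −0.22434 and ∂z/∂y = −n_y/n_z = 0.08907.
Gradient magnitude |∇z| = √(a² + b²) = √(0.05033 + 0.00793) = 0.24138.
True dip = arctan(0.24138) = 13.6°, dipping toward ESE (azimuth ≈ 112°).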